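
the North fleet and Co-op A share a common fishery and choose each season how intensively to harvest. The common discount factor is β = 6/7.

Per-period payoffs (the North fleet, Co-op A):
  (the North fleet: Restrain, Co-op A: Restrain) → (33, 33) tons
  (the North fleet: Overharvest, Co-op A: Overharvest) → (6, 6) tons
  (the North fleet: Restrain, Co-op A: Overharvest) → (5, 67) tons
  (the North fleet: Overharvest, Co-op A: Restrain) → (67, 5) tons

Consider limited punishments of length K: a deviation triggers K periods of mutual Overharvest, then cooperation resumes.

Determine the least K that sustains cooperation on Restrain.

2

No profitable deviation requires (33−6)(β+…+β^K) ≥ 67−33, i.e. β+…+β^K ≥ 34/27 ≈ 1.2593.
With β = 6/7, the partial sums are K=1: 0.8571, K=2: 1.5918.
K = 2 is the first length at which the sum reaches 1.2593.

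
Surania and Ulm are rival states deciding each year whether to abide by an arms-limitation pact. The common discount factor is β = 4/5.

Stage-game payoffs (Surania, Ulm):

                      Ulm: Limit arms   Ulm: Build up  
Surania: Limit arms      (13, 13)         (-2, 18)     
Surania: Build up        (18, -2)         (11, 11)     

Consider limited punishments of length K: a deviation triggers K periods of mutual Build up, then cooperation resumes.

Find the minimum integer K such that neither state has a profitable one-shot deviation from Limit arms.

5

No profitable deviation requires (13−11)(β+…+β^K) ≥ 18−13, i.e. β+…+β^K ≥ 5/2 ≈ 2.5000.
With β = 4/5, the partial sums are K=1: 0.8000, K=2: 1.4400, K=3: 1.9520, K=4: 2.3616, K=5: 2.6893.
K = 5 is the first length at which the sum reaches 2.5000.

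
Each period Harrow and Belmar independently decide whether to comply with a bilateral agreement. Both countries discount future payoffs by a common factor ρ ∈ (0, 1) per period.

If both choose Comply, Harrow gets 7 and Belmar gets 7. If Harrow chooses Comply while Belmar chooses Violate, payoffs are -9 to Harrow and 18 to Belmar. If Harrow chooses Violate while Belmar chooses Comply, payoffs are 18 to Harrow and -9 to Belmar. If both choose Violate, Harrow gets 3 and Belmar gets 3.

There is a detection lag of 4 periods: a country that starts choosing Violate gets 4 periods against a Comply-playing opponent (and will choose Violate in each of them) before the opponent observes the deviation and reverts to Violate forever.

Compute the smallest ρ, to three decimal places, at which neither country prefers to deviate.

0.925

A deviator earns 18 for 4 periods, then 3 forever; cooperating earns 7 forever. Multiplying the IC by (1−ρ):
7 ≥ 18(1−ρ^4) + 3ρ^4, so 15·ρ^4 ≥ 11 and ρ^4 ≥ 11/15.
ρ ≥ (11/15)^(1/4) ≈ 0.925.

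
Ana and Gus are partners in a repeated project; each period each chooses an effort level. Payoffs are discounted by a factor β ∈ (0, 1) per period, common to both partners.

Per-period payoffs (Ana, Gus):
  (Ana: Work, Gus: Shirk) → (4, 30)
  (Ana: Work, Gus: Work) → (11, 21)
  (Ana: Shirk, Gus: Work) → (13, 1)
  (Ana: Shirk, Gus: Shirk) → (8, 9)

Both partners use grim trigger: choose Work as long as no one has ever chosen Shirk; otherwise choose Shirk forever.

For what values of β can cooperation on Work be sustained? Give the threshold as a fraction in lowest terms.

Ana's threshold: (13−11)/(13−8) = 2/5.
Gus's threshold: (30−21)/(30−9) = 3/7.
2/5 < 3/7, so Gus binds and β* = 3/7.

3/7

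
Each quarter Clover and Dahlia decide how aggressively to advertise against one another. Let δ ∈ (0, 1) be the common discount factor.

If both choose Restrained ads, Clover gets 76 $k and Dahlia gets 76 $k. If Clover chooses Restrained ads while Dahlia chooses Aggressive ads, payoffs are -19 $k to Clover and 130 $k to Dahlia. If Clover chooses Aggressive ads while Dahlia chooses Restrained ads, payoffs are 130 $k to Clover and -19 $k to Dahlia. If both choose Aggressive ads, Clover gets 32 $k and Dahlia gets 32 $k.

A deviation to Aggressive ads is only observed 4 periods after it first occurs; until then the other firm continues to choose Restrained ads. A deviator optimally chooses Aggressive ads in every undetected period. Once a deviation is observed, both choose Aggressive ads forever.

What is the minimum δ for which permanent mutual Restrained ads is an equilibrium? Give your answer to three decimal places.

A deviator earns 130 for 4 periods, then 32 forever; cooperating earns 76 forever. Multiplying the IC by (1−δ):
76 ≥ 130(1−δ^4) + 32δ^4, so 98·δ^4 ≥ 54 and δ^4 ≥ 27/49.
δ ≥ (27/49)^(1/4) ≈ 0.862.

0.862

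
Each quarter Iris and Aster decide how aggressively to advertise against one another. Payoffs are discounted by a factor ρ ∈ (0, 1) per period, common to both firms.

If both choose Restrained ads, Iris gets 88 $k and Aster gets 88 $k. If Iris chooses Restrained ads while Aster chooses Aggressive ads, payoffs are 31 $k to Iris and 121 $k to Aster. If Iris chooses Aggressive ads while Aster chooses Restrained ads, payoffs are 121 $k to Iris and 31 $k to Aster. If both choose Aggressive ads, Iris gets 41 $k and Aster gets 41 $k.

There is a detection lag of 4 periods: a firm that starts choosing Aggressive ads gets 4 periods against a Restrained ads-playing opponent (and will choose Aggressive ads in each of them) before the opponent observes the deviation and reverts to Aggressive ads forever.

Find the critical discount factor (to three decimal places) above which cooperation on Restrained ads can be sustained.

0.801

Deviating for the 4 undetected periods gains 121−88 = 33 per period over cooperation, then loses 88−41 = 47 per period forever once punishment starts.
Gain: 33(1 + ρ + … + ρ^3); loss: 47·ρ^4/(1−ρ).
No profitable deviation ⇔ 33(1−ρ^4) ≤ 47·ρ^4, i.e. ρ^4 ≥ 33/(33+47) = 33/80.
Hence ρ ≥ (33/80)^(1/4) ≈ 0.801.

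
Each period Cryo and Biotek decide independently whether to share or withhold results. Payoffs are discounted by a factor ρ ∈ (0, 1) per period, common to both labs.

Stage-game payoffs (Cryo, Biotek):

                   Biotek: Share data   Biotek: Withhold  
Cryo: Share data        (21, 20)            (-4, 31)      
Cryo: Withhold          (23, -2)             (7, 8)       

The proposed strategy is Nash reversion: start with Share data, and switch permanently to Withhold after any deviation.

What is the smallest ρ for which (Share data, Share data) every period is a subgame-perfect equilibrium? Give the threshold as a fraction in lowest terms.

Cryo: cooperation gives 21 each period; deviation gives 23 once then 7 forever.
  21/(1−ρ) ≥ 23 + 7ρ/(1−ρ) ⇒ ρ ≥ 2/16 = 1/8.
Biotek: cooperation gives 20 each period; deviation gives 31 once then 8 forever.
  ρ ≥ 11/23.
Both must hold, so the binding constraint is Biotek's: ρ ≥ 11/23.

11/23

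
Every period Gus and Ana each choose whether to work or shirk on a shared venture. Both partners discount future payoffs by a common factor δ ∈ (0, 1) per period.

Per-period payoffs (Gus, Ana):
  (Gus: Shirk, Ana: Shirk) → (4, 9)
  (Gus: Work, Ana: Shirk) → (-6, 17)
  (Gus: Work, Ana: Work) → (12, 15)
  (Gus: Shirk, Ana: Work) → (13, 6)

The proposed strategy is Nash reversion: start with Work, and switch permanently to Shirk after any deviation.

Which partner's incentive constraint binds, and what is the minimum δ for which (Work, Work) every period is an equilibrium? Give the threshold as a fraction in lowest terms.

Ana; δ ≥ 1/4

For Gus: deviation gain 13−12 = 1, per-period punishment loss 12−4 = 8. IC gives δ ≥ 1/9.
For Ana: gain 2, loss 6 per period, so δ ≥ 2/8 = 1/4.
The tighter constraint is Ana's, so cooperation needs δ ≥ 1/4.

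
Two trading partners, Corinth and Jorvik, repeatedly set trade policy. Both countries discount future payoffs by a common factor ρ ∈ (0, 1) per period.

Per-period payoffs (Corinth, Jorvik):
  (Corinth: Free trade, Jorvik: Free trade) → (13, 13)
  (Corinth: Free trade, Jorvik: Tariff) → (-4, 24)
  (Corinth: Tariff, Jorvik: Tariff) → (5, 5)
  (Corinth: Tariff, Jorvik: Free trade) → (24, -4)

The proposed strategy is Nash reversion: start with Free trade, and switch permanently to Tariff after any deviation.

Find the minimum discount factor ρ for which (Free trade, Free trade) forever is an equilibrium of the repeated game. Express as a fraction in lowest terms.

One-period gain from deviating is 24 − 13 = 11. The loss is 13 − 5 = 8 in every subsequent period, with present value 8·ρ/(1−ρ).
Deviation is unprofitable when 8·ρ/(1−ρ) ≥ 11, i.e. ρ/(1−ρ) ≥ 11/8.
Equivalently ρ ≥ 11/(11+8) = 11/19.

11/19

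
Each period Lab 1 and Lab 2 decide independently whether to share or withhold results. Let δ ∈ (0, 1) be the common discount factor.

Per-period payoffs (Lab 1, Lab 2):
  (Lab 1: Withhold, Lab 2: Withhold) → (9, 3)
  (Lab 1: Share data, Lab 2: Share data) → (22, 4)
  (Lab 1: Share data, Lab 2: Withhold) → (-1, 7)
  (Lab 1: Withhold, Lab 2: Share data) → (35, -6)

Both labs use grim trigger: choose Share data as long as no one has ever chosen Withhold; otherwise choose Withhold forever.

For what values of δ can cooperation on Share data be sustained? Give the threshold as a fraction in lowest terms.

Lab 1's threshold: (35−22)/(35−9) = 1/2.
Lab 2's threshold: (7−4)/(7−3) = 3/4.
1/2 < 3/4, so Lab 2 binds and δ* = 3/4.

3/4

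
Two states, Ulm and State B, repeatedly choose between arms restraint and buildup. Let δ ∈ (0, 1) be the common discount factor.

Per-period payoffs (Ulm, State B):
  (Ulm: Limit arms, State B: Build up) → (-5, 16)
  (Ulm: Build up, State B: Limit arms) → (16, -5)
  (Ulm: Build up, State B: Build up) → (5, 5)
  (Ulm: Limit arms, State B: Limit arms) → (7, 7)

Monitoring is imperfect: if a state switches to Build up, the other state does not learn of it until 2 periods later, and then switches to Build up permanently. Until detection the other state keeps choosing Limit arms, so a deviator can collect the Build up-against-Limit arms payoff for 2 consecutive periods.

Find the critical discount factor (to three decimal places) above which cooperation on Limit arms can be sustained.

0.905

Deviating for the 2 undetected periods gains 16−7 = 9 per period over cooperation, then loses 7−5 = 2 per period forever once punishment starts.
Gain: 9(1 + δ + … + δ^1); loss: 2·δ^2/(1−δ).
No profitable deviation ⇔ 9(1−δ^2) ≤ 2·δ^2, i.e. δ^2 ≥ 9/(9+2) = 9/11.
Hence δ ≥ (9/11)^(1/2) ≈ 0.905.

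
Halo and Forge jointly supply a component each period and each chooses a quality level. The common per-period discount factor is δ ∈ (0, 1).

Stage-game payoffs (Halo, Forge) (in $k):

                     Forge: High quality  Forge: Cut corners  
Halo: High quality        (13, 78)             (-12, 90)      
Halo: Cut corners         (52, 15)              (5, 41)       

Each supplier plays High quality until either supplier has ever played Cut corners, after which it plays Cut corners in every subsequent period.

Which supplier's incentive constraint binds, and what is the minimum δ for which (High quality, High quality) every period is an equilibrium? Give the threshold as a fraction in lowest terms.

Halo: cooperation gives 13 each period; deviation gives 52 once then 5 forever.
  13/(1−δ) ≥ 52 + 5δ/(1−δ) ⇒ δ ≥ 39/47.
Forge: cooperation gives 78 each period; deviation gives 90 once then 41 forever.
  δ ≥ 12/49.
Both must hold, so the binding constraint is Halo's: δ ≥ 39/47.

Halo; δ ≥ 39/47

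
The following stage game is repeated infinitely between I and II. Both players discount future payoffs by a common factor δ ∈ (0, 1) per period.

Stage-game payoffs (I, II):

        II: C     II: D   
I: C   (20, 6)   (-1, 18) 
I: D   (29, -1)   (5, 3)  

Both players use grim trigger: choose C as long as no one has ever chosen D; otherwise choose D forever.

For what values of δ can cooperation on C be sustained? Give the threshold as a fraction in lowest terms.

I's threshold: (29−20)/(29−5) = 3/8.
II's threshold: (18−6)/(18−3) = 4/5.
3/8 < 4/5, so II binds and δ* = 4/5.

4/5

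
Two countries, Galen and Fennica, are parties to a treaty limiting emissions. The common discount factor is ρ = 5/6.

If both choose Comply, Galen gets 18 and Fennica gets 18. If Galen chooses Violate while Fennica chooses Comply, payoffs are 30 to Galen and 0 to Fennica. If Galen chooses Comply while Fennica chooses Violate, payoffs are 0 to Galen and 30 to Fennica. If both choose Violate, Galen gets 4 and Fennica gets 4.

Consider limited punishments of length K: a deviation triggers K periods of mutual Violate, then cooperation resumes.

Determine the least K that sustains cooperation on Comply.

2

IC: ρ(1−ρ^K)/(1−ρ) ≥ (30−18)/(18−4) = 6/7.
With ρ = 5/6: need 1 − ρ^K ≥ 6/7·(1−5/6)/(5/6), i.e. ρ^K ≤ 0.8286.
Since (5/6)^1 = 0.8333 and (5/6)^2 = 0.6944, the smallest such K is 2.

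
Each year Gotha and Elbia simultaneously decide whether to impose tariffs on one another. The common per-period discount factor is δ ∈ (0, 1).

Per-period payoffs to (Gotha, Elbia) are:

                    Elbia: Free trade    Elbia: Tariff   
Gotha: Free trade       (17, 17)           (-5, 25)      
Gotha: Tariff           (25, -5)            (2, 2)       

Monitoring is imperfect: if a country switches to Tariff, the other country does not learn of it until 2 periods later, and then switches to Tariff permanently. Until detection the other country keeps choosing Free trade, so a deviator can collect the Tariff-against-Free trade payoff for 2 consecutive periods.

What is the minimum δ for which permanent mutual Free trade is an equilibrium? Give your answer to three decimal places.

Deviating for the 2 undetected periods gains 25−17 = 8 per period over cooperation, then loses 17−2 = 15 per period forever once punishment starts.
Gain: 8(1 + δ + … + δ^1); loss: 15·δ^2/(1−δ).
No profitable deviation ⇔ 8(1−δ^2) ≤ 15·δ^2, i.e. δ^2 ≥ 8/(8+15) = 8/23.
Hence δ ≥ (8/23)^(1/2) ≈ 0.590.

0.590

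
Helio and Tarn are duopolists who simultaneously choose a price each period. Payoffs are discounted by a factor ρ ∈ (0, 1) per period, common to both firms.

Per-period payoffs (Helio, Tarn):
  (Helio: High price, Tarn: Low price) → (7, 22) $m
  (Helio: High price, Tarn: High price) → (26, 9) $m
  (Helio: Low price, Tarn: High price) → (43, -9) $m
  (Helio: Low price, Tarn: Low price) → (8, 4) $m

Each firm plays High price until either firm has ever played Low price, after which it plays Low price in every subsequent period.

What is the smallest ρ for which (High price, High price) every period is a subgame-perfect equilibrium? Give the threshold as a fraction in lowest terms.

13/18

Helio: cooperation gives 26 each period; deviation gives 43 once then 8 forever.
  26/(1−ρ) ≥ 43 + 8ρ/(1−ρ) ⇒ ρ ≥ 17/35.
Tarn: cooperation gives 9 each period; deviation gives 22 once then 4 forever.
  ρ ≥ 13/18.
Both must hold, so the binding constraint is Tarn's: ρ ≥ 13/18.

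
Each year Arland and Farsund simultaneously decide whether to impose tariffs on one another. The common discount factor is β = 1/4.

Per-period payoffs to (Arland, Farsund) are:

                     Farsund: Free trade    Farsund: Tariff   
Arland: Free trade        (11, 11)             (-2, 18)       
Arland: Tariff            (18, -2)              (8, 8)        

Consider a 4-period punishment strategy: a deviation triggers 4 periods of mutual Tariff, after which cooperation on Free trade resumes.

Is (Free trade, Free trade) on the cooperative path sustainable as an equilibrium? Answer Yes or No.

Comparing payoff streams over the 5 periods until play realigns: cooperate → 11(1+β+…+β^4); deviate → 18 + 8(β+…+β^4).
Cooperation is sustained iff (11−8)(β+…+β^4) ≥ 18−11.
β+…+β^4 = 1/4·(1−(1/4)^4)/(1−1/4) = 0.3320, and (18−11)/(11−8) = 2.3333.
0.3320 < 2.3333, so cooperation is not sustainable.

No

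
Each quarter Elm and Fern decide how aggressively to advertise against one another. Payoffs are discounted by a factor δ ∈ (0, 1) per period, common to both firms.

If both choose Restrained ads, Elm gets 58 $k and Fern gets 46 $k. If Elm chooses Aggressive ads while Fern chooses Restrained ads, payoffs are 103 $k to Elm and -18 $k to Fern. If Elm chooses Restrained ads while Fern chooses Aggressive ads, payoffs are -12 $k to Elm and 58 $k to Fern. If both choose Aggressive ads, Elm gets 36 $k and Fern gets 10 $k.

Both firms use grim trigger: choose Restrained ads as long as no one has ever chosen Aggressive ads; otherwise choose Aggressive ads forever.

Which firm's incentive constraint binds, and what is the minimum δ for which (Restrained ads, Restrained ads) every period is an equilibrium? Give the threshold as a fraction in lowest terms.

For Elm: deviation gain 103−58 = 45, per-period punishment loss 58−36 = 22. IC gives δ ≥ 45/67.
For Fern: gain 12, loss 36 per period, so δ ≥ 12/48 = 1/4.
The tighter constraint is Elm's, so cooperation needs δ ≥ 45/67.

Elm; δ ≥ 45/67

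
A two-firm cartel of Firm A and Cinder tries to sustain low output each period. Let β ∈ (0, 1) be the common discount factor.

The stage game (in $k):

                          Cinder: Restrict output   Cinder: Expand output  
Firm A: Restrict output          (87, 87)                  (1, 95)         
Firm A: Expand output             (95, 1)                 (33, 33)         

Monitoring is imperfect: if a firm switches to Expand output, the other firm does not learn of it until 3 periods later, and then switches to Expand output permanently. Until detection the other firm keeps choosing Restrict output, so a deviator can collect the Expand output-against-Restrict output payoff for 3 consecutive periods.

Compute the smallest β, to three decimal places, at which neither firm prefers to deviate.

Deviating for the 3 undetected periods gains 95−87 = 8 per period over cooperation, then loses 87−33 = 54 per period forever once punishment starts.
Gain: 8(1 + β + … + β^2); loss: 54·β^3/(1−β).
No profitable deviation ⇔ 8(1−β^3) ≤ 54·β^3, i.e. β^3 ≥ 8/(8+54) = 4/31.
Hence β ≥ (4/31)^(1/3) ≈ 0.505.

0.505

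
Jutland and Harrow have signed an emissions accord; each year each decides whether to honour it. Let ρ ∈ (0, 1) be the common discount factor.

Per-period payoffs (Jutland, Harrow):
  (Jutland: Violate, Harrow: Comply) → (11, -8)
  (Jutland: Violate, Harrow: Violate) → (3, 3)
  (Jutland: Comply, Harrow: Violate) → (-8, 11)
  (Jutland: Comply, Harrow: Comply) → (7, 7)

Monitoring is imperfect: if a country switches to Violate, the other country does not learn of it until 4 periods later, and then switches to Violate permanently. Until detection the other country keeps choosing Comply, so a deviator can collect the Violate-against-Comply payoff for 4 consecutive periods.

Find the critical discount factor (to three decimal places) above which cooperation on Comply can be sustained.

Deviating for the 4 undetected periods gains 11−7 = 4 per period over cooperation, then loses 7−3 = 4 per period forever once punishment starts.
Gain: 4(1 + ρ + … + ρ^3); loss: 4·ρ^4/(1−ρ).
No profitable deviation ⇔ 4(1−ρ^4) ≤ 4·ρ^4, i.e. ρ^4 ≥ 4/(4+4) = 1/2.
Hence ρ ≥ (1/2)^(1/4) ≈ 0.841.

0.841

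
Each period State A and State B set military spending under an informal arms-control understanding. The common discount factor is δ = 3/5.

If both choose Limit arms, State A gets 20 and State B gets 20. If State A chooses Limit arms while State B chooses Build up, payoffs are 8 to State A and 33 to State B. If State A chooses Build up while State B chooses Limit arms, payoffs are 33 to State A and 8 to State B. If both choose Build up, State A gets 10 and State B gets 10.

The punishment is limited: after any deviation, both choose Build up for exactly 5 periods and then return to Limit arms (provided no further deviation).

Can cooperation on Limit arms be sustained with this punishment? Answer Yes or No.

A one-shot deviation gives 33 now, then 10 for 5 periods, then back to 20.
Gain from deviating: (33−20) today; loss: (20−10) in each of the next 5 periods.
No-deviation condition: (20−10)(δ+…+δ^5) ≥ 33−20, i.e. δ+…+δ^5 ≥ 13/10.
At δ = 3/5: δ+…+δ^5 = 1.3834 ≥ 1.3000.
So cooperation is sustainable.

Yes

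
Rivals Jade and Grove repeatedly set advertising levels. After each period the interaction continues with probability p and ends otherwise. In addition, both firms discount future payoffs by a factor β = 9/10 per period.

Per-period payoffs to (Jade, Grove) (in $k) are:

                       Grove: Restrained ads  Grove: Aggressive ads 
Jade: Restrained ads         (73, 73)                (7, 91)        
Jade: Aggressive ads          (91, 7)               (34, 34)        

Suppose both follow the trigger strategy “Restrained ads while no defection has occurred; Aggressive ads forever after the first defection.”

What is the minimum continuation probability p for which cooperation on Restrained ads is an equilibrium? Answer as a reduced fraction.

With continuation probability p and discount β, the effective per-period discount factor is βp.
Grim-trigger IC: βp ≥ (91−73)/(91−34) = 6/19.
So p ≥ (6/19)/(9/10) = 20/57.

20/57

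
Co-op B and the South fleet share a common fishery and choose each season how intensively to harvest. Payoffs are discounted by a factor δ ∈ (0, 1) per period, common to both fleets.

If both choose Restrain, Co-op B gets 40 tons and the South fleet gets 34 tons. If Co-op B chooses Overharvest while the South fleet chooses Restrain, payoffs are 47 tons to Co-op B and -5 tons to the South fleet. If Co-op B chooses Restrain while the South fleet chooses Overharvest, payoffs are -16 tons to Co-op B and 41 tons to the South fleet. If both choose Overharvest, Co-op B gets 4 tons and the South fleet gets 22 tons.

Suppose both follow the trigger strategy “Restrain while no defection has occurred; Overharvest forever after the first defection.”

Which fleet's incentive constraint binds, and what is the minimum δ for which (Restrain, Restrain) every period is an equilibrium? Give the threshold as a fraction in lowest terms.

the South fleet; δ ≥ 7/19

Co-op B: cooperation gives 40 each period; deviation gives 47 once then 4 forever.
  40/(1−δ) ≥ 47 + 4δ/(1−δ) ⇒ δ ≥ 7/43.
the South fleet: cooperation gives 34 each period; deviation gives 41 once then 22 forever.
  δ ≥ 7/19.
Both must hold, so the binding constraint is the South fleet's: δ ≥ 7/19.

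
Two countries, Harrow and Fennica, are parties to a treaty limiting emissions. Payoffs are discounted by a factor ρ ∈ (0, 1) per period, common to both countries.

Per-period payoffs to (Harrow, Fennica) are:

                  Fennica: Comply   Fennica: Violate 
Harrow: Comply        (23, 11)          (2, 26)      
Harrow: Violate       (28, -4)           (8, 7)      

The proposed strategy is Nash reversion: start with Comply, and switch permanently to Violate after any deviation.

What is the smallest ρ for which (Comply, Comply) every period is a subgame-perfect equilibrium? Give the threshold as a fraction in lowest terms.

Harrow's threshold: (28−23)/(28−8) = 1/4.
Fennica's threshold: (26−11)/(26−7) = 15/19.
1/4 < 15/19, so Fennica binds and ρ* = 15/19.

15/19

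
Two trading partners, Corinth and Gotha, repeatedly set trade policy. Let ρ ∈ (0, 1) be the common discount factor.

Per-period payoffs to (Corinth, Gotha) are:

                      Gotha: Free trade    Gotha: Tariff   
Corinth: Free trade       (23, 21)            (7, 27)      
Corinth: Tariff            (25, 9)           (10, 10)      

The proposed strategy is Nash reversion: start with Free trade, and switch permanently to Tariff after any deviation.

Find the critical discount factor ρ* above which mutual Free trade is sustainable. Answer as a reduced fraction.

Corinth: cooperation gives 23 each period; deviation gives 25 once then 10 forever.
  23/(1−ρ) ≥ 25 + 10ρ/(1−ρ) ⇒ ρ ≥ 2/15.
Gotha: cooperation gives 21 each period; deviation gives 27 once then 10 forever.
  ρ ≥ 6/17.
Both must hold, so the binding constraint is Gotha's: ρ ≥ 6/17.

6/17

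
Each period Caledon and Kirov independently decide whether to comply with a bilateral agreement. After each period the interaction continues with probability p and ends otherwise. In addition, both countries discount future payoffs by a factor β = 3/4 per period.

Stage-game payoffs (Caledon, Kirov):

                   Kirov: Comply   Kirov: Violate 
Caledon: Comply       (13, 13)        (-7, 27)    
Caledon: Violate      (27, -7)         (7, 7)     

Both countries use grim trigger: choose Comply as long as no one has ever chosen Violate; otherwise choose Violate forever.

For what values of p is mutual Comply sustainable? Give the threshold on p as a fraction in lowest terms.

Expected continuation weight on next period's payoff is β·p = 3/4·p, which plays the role of the discount factor.
Cooperation requires 3/4·p ≥ (27−13)/(27−7) = 7/10, hence p ≥ 14/15.

14/15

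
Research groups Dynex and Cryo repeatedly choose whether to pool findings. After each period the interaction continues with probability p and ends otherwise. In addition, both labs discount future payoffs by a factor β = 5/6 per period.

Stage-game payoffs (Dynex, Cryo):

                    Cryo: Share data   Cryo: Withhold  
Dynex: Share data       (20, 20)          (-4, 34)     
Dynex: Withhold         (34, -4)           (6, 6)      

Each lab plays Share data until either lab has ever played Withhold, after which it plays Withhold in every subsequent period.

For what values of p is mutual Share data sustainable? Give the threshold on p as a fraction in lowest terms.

With continuation probability p and discount β, the effective per-period discount factor is βp.
Grim-trigger IC: βp ≥ (34−20)/(34−6) = 1/2.
So p ≥ (1/2)/(5/6) = 3/5.

3/5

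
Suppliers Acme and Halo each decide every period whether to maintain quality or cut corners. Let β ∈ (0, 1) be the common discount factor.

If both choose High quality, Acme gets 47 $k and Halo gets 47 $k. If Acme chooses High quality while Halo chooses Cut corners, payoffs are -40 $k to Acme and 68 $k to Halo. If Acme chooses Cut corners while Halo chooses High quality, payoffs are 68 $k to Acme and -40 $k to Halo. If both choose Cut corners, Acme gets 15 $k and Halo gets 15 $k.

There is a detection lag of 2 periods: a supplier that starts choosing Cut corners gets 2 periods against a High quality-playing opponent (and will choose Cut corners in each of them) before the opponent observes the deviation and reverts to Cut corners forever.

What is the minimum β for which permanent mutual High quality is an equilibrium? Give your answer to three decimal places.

0.629

The best deviation is to choose Cut corners for all 2 undetected periods, earning 68 each, then 15 forever once detected.
Deviation value: 68(1−β^2)/(1−β) + 15β^2/(1−β); cooperation value: 47/(1−β).
IC: 47 ≥ 68(1−β^2) + 15β^2 = 68 − 53β^2.
So β^2 ≥ 21/53, giving β ≥ (21/53)^(1/2) ≈ 0.629.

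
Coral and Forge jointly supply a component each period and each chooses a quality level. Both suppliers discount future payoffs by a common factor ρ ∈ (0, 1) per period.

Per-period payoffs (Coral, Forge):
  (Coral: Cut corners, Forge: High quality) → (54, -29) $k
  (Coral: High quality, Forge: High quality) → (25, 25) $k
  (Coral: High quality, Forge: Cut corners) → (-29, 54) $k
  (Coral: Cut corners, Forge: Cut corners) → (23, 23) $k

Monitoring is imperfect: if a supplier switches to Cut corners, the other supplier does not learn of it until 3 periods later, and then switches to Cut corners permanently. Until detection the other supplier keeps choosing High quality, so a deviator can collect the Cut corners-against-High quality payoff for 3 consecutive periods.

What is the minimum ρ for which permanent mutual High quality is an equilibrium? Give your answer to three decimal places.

The best deviation is to choose Cut corners for all 3 undetected periods, earning 54 each, then 23 forever once detected.
Deviation value: 54(1−ρ^3)/(1−ρ) + 23ρ^3/(1−ρ); cooperation value: 25/(1−ρ).
IC: 25 ≥ 54(1−ρ^3) + 23ρ^3 = 54 − 31ρ^3.
So ρ^3 ≥ 29/31, giving ρ ≥ (29/31)^(1/3) ≈ 0.978.

0.978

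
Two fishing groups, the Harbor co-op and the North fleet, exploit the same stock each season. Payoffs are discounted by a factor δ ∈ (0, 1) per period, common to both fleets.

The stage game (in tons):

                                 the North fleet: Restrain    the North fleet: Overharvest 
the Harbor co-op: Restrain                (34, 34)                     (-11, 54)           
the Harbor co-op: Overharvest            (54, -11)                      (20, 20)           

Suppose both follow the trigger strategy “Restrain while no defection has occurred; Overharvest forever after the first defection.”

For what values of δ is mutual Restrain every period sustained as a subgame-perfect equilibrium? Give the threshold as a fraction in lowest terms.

One-period gain from deviating is 54 − 34 = 20. The loss is 34 − 20 = 14 in every subsequent period, with present value 14·δ/(1−δ).
Deviation is unprofitable when 14·δ/(1−δ) ≥ 20, i.e. δ/(1−δ) ≥ 10/7.
Equivalently δ ≥ 20/(20+14) = 10/17.

10/17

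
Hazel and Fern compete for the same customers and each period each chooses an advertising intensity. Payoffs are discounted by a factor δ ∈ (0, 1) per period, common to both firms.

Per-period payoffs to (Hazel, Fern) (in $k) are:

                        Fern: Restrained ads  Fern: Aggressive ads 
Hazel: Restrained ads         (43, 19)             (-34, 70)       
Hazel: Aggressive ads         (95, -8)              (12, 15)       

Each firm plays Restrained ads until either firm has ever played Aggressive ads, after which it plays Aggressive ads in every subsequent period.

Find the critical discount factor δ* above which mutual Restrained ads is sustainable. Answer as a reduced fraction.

51/55

For Hazel: deviation gain 95−43 = 52, per-period punishment loss 43−12 = 31. IC gives δ ≥ 52/83.
For Fern: gain 51, loss 4 per period, so δ ≥ 51/55.
The tighter constraint is Fern's, so cooperation needs δ ≥ 51/55.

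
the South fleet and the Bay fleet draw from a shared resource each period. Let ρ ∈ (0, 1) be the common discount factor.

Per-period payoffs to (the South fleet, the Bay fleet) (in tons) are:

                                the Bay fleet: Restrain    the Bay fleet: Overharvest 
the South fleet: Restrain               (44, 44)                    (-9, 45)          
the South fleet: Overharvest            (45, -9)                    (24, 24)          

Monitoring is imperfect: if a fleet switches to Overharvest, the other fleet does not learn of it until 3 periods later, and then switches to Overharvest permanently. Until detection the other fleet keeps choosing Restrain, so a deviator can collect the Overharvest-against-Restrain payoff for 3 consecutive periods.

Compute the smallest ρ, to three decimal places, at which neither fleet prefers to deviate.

Deviating for the 3 undetected periods gains 45−44 = 1 per period over cooperation, then loses 44−24 = 20 per period forever once punishment starts.
Gain: 1(1 + ρ + … + ρ^2); loss: 20·ρ^3/(1−ρ).
No profitable deviation ⇔ 1(1−ρ^3) ≤ 20·ρ^3, i.e. ρ^3 ≥ 1/(1+20) = 1/21.
Hence ρ ≥ (1/21)^(1/3) ≈ 0.362.

0.362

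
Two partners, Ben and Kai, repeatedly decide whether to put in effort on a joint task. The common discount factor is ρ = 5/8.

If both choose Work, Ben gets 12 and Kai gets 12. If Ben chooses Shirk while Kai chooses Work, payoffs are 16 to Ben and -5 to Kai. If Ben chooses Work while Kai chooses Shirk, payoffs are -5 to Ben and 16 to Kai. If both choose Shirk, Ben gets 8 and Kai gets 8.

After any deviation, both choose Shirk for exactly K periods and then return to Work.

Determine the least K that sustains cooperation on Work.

Need Σ_{k=1}^{K} ρ^k ≥ (16−12)/(12−8) = 1.0000 at ρ = 5/8.
At K = 1 the sum is 0.6250 < 1.0000; at K = 2 it is 1.0156 ≥ 1.0000.
So the minimum punishment length is K = 2.

2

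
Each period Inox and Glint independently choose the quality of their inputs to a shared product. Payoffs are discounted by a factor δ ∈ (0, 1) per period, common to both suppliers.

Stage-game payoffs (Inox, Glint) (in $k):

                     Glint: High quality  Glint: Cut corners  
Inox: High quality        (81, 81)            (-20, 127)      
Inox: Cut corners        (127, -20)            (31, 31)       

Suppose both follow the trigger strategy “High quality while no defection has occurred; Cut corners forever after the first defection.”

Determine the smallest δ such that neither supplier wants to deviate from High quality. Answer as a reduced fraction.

81/(1−δ) ≥ 127 + 31δ/(1−δ)
81 ≥ 127 − 96δ
δ ≥ 46/96 = 23/48.

23/48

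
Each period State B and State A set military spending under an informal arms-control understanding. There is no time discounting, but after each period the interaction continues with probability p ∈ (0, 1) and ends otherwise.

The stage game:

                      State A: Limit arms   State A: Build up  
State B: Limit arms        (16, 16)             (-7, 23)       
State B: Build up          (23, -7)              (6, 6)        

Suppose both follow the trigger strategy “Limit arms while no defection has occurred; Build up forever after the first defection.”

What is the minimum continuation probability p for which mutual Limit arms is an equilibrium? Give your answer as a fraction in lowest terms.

7/17

Expected cooperation value is 16 + p·16 + p²·16 + … = 16/(1−p); deviation gives 23 + p·6/(1−p).
16 ≥ 23(1−p) + 6p ⇒ 17p ≥ 7 ⇒ p ≥ 7/17.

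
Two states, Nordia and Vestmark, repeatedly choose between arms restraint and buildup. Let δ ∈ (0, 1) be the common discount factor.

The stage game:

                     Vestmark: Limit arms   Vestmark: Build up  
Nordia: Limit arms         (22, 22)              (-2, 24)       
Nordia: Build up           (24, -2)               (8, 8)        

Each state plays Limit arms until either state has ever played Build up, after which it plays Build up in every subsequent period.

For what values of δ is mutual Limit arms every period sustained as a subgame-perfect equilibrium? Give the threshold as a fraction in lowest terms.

22/(1−δ) ≥ 24 + 8δ/(1−δ)
22 ≥ 24 − 16δ
δ ≥ 2/16 = 1/8.

1/8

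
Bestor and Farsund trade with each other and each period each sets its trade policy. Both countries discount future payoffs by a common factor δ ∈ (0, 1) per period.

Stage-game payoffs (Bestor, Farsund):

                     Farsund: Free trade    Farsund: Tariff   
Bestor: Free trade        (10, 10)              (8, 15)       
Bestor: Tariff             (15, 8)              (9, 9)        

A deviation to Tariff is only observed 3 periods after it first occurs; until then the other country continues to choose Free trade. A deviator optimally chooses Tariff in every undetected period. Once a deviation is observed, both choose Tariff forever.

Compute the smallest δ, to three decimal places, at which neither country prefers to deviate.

0.941

A deviator earns 15 for 3 periods, then 9 forever; cooperating earns 10 forever. Multiplying the IC by (1−δ):
10 ≥ 15(1−δ^3) + 9δ^3, so 6·δ^3 ≥ 5 and δ^3 ≥ 5/6.
δ ≥ (5/6)^(1/3) ≈ 0.941.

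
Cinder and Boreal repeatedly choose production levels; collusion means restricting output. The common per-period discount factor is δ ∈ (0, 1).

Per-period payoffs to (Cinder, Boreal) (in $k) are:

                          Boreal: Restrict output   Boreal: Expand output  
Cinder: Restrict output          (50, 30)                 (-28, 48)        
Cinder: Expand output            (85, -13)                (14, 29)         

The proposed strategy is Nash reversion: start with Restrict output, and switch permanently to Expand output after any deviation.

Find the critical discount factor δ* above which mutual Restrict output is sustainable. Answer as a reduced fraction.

Cinder: cooperation gives 50 each period; deviation gives 85 once then 14 forever.
  50/(1−δ) ≥ 85 + 14δ/(1−δ) ⇒ δ ≥ 35/71.
Boreal: cooperation gives 30 each period; deviation gives 48 once then 29 forever.
  δ ≥ 18/19.
Both must hold, so the binding constraint is Boreal's: δ ≥ 18/19.

18/19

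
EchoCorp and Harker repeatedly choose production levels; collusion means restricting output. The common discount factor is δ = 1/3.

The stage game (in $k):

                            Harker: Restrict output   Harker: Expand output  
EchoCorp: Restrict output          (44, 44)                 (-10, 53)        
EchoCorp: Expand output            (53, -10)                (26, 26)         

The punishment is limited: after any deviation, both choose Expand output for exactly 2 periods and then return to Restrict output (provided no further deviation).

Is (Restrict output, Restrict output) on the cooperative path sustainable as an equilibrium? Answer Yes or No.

No

Comparing payoff streams over the 3 periods until play realigns: cooperate → 44(1+δ+…+δ^2); deviate → 53 + 26(δ+…+δ^2).
Cooperation is sustained iff (44−26)(δ+…+δ^2) ≥ 53−44.
δ+…+δ^2 = 1/3·(1−(1/3)^2)/(1−1/3) = 0.4444, and (53−44)/(44−26) = 0.5000.
0.4444 < 0.5000, so cooperation is not sustainable.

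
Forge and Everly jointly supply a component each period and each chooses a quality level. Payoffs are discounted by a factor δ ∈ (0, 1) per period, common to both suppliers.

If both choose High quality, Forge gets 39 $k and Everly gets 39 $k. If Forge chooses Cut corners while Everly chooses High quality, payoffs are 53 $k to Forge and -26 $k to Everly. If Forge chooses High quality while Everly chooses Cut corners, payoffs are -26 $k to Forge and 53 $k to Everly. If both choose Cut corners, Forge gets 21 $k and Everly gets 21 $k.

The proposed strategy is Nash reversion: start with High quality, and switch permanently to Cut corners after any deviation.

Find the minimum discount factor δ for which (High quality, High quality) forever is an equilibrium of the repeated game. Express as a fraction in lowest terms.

7/16

One-period gain from deviating is 53 − 39 = 14. The loss is 39 − 21 = 18 in every subsequent period, with present value 18·δ/(1−δ).
Deviation is unprofitable when 18·δ/(1−δ) ≥ 14, i.e. δ/(1−δ) ≥ 7/9.
Equivalently δ ≥ 14/(14+18) = 7/16.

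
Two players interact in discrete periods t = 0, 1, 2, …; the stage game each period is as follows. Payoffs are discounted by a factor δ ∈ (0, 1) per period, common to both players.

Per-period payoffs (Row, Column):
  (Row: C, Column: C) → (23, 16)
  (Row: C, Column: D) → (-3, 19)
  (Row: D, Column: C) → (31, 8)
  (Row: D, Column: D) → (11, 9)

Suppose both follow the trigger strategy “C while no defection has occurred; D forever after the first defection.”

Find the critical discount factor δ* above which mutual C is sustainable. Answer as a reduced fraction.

2/5

Row's threshold: (31−23)/(31−11) = 2/5.
Column's threshold: (19−16)/(19−9) = 3/10.
2/5 > 3/10, so Row binds and δ* = 2/5.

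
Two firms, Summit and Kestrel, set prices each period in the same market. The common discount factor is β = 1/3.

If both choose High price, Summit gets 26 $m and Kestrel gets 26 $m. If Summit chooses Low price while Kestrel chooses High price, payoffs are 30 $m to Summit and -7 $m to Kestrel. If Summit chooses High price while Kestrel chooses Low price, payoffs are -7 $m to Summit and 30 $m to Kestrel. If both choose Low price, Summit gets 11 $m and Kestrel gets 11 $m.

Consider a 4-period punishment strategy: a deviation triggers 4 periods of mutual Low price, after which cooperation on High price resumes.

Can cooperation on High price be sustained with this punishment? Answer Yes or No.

IC: β+…+β^4 ≥ (30−26)/(26−11) = 4/15.
At β = 1/3: partial sum = 0.4938 ≥ 0.2667. Cooperation sustainable.

Yes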